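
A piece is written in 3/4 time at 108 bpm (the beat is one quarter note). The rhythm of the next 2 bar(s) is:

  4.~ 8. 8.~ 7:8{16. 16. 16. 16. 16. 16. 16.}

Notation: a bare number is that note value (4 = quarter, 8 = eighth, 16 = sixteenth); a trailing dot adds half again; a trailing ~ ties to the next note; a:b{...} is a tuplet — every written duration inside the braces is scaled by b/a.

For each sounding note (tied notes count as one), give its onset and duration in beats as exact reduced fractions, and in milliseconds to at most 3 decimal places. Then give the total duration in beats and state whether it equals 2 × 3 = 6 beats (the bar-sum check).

1) 0.0ms=0b +1250.0ms=9/4b
2) 1250.0ms=9/4b +654.762ms=33/28b
3) 1904.762ms=24/7b +238.095ms=3/7b
4) 2142.857ms=27/7b +238.095ms=3/7b
5) 2380.952ms=30/7b +238.095ms=3/7b
6) 2619.048ms=33/7b +238.095ms=3/7b
7) 2857.143ms=36/7b +238.095ms=3/7b
8) 3095.238ms=39/7b +238.095ms=3/7b
Σ=6b of 6 (108bpm 3/4) — PASS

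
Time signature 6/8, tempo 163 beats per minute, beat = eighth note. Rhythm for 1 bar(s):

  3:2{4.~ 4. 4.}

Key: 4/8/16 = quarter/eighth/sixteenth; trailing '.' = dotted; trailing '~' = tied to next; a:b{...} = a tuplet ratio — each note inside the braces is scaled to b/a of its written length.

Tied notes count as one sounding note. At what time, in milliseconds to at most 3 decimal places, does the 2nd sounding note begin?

1. 0.0ms @ 0 + 1472.393ms (4)
2. 1472.393ms @ 4 + 736.196ms (2)

note 2 onset = 4b = 1472.393ms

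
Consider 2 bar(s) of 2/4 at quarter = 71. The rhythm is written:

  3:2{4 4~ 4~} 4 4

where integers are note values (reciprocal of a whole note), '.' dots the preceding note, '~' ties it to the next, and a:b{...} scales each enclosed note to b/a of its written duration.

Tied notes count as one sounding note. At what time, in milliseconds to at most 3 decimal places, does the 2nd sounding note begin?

1. 0.0ms @ 0 + 563.38ms (2/3)
2. 563.38ms @ 2/3 + 1971.831ms (7/3)
3. 2535.211ms @ 3 + 845.07ms (1)

note 2 onset = 2/3b = 563.38ms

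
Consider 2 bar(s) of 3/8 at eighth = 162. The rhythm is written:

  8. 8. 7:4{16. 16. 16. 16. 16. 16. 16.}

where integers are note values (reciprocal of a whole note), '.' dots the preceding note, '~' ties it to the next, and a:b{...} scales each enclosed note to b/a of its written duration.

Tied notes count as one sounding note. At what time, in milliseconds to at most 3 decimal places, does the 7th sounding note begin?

1. 0.0ms @ 0 + 555.556ms (3/2)
2. 555.556ms @ 3/2 + 555.556ms (3/2)
3. 1111.111ms @ 3 + 158.73ms (3/7)
4. 1269.841ms @ 24/7 + 158.73ms (3/7)
5. 1428.571ms @ 27/7 + 158.73ms (3/7)
6. 1587.302ms @ 30/7 + 158.73ms (3/7)
7. 1746.032ms @ 33/7 + 158.73ms (3/7)
8. 1904.762ms @ 36/7 + 158.73ms (3/7)
9. 2063.492ms @ 39/7 + 158.73ms (3/7)

note 7 onset = 33/7b = 1746.032ms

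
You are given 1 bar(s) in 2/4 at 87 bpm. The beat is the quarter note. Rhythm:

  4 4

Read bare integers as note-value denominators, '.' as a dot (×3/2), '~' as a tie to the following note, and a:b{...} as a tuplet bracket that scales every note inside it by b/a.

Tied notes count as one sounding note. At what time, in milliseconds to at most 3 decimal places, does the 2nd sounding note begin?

note 2 onset = 1b = 689.655ms

1. 0.0ms @ 0 + 689.655ms (1)
2. 689.655ms @ 1 + 689.655ms (1)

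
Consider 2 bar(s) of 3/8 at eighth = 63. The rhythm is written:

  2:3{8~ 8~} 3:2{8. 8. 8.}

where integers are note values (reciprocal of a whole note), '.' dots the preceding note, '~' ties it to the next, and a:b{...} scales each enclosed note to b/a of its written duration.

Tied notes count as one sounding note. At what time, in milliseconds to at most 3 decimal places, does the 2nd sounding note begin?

1. 0.0ms @ 0 + 3809.524ms (4)
2. 3809.524ms @ 4 + 952.381ms (1)
3. 4761.905ms @ 5 + 952.381ms (1)

note 2 onset = 4b = 3809.524ms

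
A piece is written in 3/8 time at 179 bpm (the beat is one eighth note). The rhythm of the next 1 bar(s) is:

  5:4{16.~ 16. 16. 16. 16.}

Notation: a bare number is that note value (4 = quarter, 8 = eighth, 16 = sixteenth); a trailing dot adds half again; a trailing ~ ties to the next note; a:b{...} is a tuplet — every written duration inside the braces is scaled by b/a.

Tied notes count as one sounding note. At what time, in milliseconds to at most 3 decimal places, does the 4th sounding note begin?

note 4 onset = 12/5b = 804.469ms

1. 0.0ms @ 0 + 402.235ms (6/5)
2. 402.235ms @ 6/5 + 201.117ms (3/5)
3. 603.352ms @ 9/5 + 201.117ms (3/5)
4. 804.469ms @ 12/5 + 201.117ms (3/5)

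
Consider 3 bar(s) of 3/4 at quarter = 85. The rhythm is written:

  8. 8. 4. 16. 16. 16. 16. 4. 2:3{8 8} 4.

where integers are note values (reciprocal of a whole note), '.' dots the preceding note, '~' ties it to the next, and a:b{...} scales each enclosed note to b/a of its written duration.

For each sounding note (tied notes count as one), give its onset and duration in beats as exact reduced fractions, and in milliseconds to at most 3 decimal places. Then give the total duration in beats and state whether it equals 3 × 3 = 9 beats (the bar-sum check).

1) 0.0ms=0b +529.412ms=3/4b
2) 529.412ms=3/4b +529.412ms=3/4b
3) 1058.824ms=3/2b +1058.824ms=3/2b
4) 2117.647ms=3b +264.706ms=3/8b
5) 2382.353ms=27/8b +264.706ms=3/8b
6) 2647.059ms=15/4b +264.706ms=3/8b
7) 2911.765ms=33/8b +264.706ms=3/8b
8) 3176.471ms=9/2b +1058.824ms=3/2b
9) 4235.294ms=6b +529.412ms=3/4b
10) 4764.706ms=27/4b +529.412ms=3/4b
11) 5294.118ms=15/2b +1058.824ms=3/2b
Σ=9b of 9 (85bpm 3/4) — PASS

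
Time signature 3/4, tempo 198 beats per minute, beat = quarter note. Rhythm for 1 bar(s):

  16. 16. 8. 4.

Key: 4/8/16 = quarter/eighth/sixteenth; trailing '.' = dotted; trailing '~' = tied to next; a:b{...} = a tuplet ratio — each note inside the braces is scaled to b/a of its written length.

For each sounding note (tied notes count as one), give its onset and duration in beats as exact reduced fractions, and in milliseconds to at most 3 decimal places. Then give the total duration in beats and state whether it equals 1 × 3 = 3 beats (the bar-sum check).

1) 0.0ms=0b +113.636ms=3/8b
2) 113.636ms=3/8b +113.636ms=3/8b
3) 227.273ms=3/4b +227.273ms=3/4b
4) 454.545ms=3/2b +454.545ms=3/2b
Σ=3b of 3 (198bpm 3/4) — PASS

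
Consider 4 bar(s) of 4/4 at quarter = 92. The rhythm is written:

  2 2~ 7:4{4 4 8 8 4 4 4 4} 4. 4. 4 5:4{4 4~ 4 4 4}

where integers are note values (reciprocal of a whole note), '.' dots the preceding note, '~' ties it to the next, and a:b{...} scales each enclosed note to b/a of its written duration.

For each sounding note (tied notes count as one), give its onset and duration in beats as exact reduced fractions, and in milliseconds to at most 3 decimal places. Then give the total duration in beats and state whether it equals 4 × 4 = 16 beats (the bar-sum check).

1) 0.0ms=0b +1304.348ms=2b
2) 1304.348ms=2b +1677.019ms=18/7b
3) 2981.366ms=32/7b +372.671ms=4/7b
4) 3354.037ms=36/7b +186.335ms=2/7b
5) 3540.373ms=38/7b +186.335ms=2/7b
6) 3726.708ms=40/7b +372.671ms=4/7b
7) 4099.379ms=44/7b +372.671ms=4/7b
8) 4472.05ms=48/7b +372.671ms=4/7b
9) 4844.72ms=52/7b +372.671ms=4/7b
10) 5217.391ms=8b +978.261ms=3/2b
11) 6195.652ms=19/2b +978.261ms=3/2b
12) 7173.913ms=11b +652.174ms=1b
13) 7826.087ms=12b +521.739ms=4/5b
14) 8347.826ms=64/5b +1043.478ms=8/5b
15) 9391.304ms=72/5b +521.739ms=4/5b
16) 9913.043ms=76/5b +521.739ms=4/5b
Σ=16b of 16 (92bpm 4/4) — PASS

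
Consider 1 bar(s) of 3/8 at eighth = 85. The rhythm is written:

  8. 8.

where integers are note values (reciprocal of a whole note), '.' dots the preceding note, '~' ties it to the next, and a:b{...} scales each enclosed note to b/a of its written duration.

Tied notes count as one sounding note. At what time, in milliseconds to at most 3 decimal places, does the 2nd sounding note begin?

note 2 onset = 3/2b = 1058.824ms

1. 0.0ms @ 0 + 1058.824ms (3/2)
2. 1058.824ms @ 3/2 + 1058.824ms (3/2)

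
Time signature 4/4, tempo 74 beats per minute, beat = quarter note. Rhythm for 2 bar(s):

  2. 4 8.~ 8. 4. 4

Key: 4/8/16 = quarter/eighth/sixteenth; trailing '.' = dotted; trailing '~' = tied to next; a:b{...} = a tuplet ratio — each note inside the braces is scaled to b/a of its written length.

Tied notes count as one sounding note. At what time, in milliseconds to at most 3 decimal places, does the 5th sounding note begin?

1. 0.0ms @ 0 + 2432.432ms (3)
2. 2432.432ms @ 3 + 810.811ms (1)
3. 3243.243ms @ 4 + 1216.216ms (3/2)
4. 4459.459ms @ 11/2 + 1216.216ms (3/2)
5. 5675.676ms @ 7 + 810.811ms (1)

note 5 onset = 7b = 5675.676ms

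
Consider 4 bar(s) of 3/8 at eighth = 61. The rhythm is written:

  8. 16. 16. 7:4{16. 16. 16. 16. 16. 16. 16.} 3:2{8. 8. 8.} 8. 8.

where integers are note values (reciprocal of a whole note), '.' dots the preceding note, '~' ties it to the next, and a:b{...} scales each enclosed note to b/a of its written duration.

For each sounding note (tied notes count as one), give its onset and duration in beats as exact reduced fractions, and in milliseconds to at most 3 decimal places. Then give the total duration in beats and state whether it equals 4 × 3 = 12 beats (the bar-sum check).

1) 0.0ms=0b +1475.41ms=3/2b
2) 1475.41ms=3/2b +737.705ms=3/4b
3) 2213.115ms=9/4b +737.705ms=3/4b
4) 2950.82ms=3b +421.546ms=3/7b
5) 3372.365ms=24/7b +421.546ms=3/7b
6) 3793.911ms=27/7b +421.546ms=3/7b
7) 4215.457ms=30/7b +421.546ms=3/7b
8) 4637.002ms=33/7b +421.546ms=3/7b
9) 5058.548ms=36/7b +421.546ms=3/7b
10) 5480.094ms=39/7b +421.546ms=3/7b
11) 5901.639ms=6b +983.607ms=1b
12) 6885.246ms=7b +983.607ms=1b
13) 7868.852ms=8b +983.607ms=1b
14) 8852.459ms=9b +1475.41ms=3/2b
15) 10327.869ms=21/2b +1475.41ms=3/2b
Σ=12b of 12 (61bpm 3/8) — PASS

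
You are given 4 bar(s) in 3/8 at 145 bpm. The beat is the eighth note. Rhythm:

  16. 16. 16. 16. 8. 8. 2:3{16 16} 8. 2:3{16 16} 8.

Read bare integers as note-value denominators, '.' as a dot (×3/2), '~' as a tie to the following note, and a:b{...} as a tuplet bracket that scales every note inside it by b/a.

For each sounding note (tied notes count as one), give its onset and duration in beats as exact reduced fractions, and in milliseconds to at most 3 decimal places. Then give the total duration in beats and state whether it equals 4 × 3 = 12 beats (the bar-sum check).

1) 0.0ms=0b +310.345ms=3/4b
2) 310.345ms=3/4b +310.345ms=3/4b
3) 620.69ms=3/2b +310.345ms=3/4b
4) 931.034ms=9/4b +310.345ms=3/4b
5) 1241.379ms=3b +620.69ms=3/2b
6) 1862.069ms=9/2b +620.69ms=3/2b
7) 2482.759ms=6b +310.345ms=3/4b
8) 2793.103ms=27/4b +310.345ms=3/4b
9) 3103.448ms=15/2b +620.69ms=3/2b
10) 3724.138ms=9b +310.345ms=3/4b
11) 4034.483ms=39/4b +310.345ms=3/4b
12) 4344.828ms=21/2b +620.69ms=3/2b
Σ=12b of 12 (145bpm 3/8) — PASS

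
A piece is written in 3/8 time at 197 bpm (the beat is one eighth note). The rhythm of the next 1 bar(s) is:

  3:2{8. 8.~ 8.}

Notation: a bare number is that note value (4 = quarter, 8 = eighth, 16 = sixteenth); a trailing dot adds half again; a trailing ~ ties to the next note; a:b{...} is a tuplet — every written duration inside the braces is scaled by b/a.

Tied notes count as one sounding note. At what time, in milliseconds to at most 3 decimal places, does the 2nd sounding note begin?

note 2 onset = 1b = 304.569ms

1. 0.0ms @ 0 + 304.569ms (1)
2. 304.569ms @ 1 + 609.137ms (2)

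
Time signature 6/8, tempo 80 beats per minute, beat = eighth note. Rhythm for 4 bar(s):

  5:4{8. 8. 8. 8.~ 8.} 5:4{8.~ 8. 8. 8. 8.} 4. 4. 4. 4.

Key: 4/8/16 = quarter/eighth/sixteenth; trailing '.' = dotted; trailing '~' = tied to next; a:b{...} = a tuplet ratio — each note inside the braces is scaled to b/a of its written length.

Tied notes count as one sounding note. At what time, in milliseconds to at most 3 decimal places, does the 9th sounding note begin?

1. 0.0ms @ 0 + 900.0ms (6/5)
2. 900.0ms @ 6/5 + 900.0ms (6/5)
3. 1800.0ms @ 12/5 + 900.0ms (6/5)
4. 2700.0ms @ 18/5 + 1800.0ms (12/5)
5. 4500.0ms @ 6 + 1800.0ms (12/5)
6. 6300.0ms @ 42/5 + 900.0ms (6/5)
7. 7200.0ms @ 48/5 + 900.0ms (6/5)
8. 8100.0ms @ 54/5 + 900.0ms (6/5)
9. 9000.0ms @ 12 + 2250.0ms (3)
10. 11250.0ms @ 15 + 2250.0ms (3)
11. 13500.0ms @ 18 + 2250.0ms (3)
12. 15750.0ms @ 21 + 2250.0ms (3)

note 9 onset = 12b = 9000.0ms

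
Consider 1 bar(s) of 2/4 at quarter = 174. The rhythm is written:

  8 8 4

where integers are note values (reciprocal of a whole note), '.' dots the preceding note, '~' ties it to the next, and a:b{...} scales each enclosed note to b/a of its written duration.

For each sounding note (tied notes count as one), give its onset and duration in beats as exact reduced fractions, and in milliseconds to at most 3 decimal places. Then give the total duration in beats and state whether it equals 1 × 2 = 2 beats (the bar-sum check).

1) 0.0ms=0b +172.414ms=1/2b
2) 172.414ms=1/2b +172.414ms=1/2b
3) 344.828ms=1b +344.828ms=1b
Σ=2b of 2 (174bpm 2/4) — PASS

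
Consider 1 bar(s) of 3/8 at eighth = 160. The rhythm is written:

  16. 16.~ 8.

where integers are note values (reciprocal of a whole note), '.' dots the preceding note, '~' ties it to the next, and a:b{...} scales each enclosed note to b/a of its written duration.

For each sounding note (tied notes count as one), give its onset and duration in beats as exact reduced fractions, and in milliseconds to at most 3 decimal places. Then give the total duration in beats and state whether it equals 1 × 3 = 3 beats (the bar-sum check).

1) 0.0ms=0b +281.25ms=3/4b
2) 281.25ms=3/4b +843.75ms=9/4b
Σ=3b of 3 (160bpm 3/8) — PASS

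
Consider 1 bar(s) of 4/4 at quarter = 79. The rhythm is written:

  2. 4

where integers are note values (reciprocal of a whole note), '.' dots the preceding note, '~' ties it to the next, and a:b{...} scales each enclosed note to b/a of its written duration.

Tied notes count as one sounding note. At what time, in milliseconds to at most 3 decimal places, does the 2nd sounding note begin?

note 2 onset = 3b = 2278.481ms

1. 0.0ms @ 0 + 2278.481ms (3)
2. 2278.481ms @ 3 + 759.494ms (1)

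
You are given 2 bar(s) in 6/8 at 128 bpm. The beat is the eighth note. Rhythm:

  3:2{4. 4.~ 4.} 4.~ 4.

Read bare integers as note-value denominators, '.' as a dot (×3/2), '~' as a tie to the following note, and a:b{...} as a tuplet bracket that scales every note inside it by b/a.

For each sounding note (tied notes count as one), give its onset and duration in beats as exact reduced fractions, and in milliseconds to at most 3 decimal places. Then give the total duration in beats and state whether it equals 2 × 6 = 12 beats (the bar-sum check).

1) 0.0ms=0b +937.5ms=2b
2) 937.5ms=2b +1875.0ms=4b
3) 2812.5ms=6b +2812.5ms=6b
Σ=12b of 12 (128bpm 6/8) — PASS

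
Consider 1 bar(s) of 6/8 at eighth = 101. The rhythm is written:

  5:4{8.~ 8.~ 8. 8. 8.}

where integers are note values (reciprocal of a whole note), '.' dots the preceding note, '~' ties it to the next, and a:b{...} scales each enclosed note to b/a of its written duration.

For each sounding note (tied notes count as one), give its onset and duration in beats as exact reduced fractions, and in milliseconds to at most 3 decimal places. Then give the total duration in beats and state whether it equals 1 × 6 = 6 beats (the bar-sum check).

1) 0.0ms=0b +2138.614ms=18/5b
2) 2138.614ms=18/5b +712.871ms=6/5b
3) 2851.485ms=24/5b +712.871ms=6/5b
Σ=6b of 6 (101bpm 6/8) — PASS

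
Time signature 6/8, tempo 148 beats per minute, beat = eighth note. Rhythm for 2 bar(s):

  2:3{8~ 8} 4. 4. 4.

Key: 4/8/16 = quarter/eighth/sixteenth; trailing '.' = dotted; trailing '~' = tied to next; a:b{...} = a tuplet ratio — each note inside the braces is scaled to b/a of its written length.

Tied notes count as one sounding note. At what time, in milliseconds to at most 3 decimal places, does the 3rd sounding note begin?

note 3 onset = 6b = 2432.432ms

1. 0.0ms @ 0 + 1216.216ms (3)
2. 1216.216ms @ 3 + 1216.216ms (3)
3. 2432.432ms @ 6 + 1216.216ms (3)
4. 3648.649ms @ 9 + 1216.216ms (3)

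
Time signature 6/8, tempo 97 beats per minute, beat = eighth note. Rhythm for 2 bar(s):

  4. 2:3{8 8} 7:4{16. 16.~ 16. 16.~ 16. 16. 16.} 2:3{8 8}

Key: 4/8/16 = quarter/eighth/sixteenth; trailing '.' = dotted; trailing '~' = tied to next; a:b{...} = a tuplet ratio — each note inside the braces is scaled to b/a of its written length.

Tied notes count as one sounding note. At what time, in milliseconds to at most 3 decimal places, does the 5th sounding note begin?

note 5 onset = 45/7b = 3976.436ms

1. 0.0ms @ 0 + 1855.67ms (3)
2. 1855.67ms @ 3 + 927.835ms (3/2)
3. 2783.505ms @ 9/2 + 927.835ms (3/2)
4. 3711.34ms @ 6 + 265.096ms (3/7)
5. 3976.436ms @ 45/7 + 530.191ms (6/7)
6. 4506.627ms @ 51/7 + 530.191ms (6/7)
7. 5036.819ms @ 57/7 + 265.096ms (3/7)
8. 5301.915ms @ 60/7 + 265.096ms (3/7)
9. 5567.01ms @ 9 + 927.835ms (3/2)
10. 6494.845ms @ 21/2 + 927.835ms (3/2)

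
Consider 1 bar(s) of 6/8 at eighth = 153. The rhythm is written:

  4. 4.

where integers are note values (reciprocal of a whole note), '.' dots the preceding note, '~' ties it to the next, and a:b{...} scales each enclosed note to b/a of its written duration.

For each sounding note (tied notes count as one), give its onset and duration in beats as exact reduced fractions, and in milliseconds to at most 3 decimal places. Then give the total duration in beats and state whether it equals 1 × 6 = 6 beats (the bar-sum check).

1) 0.0ms=0b +1176.471ms=3b
2) 1176.471ms=3b +1176.471ms=3b
Σ=6b of 6 (153bpm 6/8) — PASS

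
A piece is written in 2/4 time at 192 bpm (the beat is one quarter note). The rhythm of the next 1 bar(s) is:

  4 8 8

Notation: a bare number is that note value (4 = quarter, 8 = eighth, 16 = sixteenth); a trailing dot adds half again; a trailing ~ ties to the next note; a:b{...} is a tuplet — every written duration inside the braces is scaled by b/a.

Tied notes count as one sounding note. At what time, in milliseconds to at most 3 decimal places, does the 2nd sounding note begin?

note 2 onset = 1b = 312.5ms

1. 0.0ms @ 0 + 312.5ms (1)
2. 312.5ms @ 1 + 156.25ms (1/2)
3. 468.75ms @ 3/2 + 156.25ms (1/2)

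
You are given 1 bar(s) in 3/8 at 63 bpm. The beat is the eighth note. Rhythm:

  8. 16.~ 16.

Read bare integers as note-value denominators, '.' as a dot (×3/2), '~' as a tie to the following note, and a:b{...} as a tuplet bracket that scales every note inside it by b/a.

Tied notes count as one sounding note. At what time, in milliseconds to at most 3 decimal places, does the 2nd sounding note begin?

1. 0.0ms @ 0 + 1428.571ms (3/2)
2. 1428.571ms @ 3/2 + 1428.571ms (3/2)

note 2 onset = 3/2b = 1428.571ms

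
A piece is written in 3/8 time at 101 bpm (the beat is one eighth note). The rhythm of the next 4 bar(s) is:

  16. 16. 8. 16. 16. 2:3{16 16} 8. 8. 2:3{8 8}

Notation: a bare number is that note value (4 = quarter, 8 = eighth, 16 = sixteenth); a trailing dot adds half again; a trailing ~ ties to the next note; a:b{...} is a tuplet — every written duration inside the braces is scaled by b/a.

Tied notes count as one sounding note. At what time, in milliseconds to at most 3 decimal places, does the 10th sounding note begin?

note 10 onset = 9b = 5346.535ms

1. 0.0ms @ 0 + 445.545ms (3/4)
2. 445.545ms @ 3/4 + 445.545ms (3/4)
3. 891.089ms @ 3/2 + 891.089ms (3/2)
4. 1782.178ms @ 3 + 445.545ms (3/4)
5. 2227.723ms @ 15/4 + 445.545ms (3/4)
6. 2673.267ms @ 9/2 + 445.545ms (3/4)
7. 3118.812ms @ 21/4 + 445.545ms (3/4)
8. 3564.356ms @ 6 + 891.089ms (3/2)
9. 4455.446ms @ 15/2 + 891.089ms (3/2)
10. 5346.535ms @ 9 + 891.089ms (3/2)
11. 6237.624ms @ 21/2 + 891.089ms (3/2)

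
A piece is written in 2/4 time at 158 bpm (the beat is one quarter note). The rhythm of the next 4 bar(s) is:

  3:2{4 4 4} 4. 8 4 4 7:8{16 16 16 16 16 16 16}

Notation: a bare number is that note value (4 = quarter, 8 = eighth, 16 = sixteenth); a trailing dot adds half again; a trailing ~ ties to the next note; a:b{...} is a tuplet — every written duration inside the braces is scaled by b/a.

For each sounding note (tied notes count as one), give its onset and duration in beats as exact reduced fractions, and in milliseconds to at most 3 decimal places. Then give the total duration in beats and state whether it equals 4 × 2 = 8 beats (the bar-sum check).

1) 0.0ms=0b +253.165ms=2/3b
2) 253.165ms=2/3b +253.165ms=2/3b
3) 506.329ms=4/3b +253.165ms=2/3b
4) 759.494ms=2b +569.62ms=3/2b
5) 1329.114ms=7/2b +189.873ms=1/2b
6) 1518.987ms=4b +379.747ms=1b
7) 1898.734ms=5b +379.747ms=1b
8) 2278.481ms=6b +108.499ms=2/7b
9) 2386.98ms=44/7b +108.499ms=2/7b
10) 2495.479ms=46/7b +108.499ms=2/7b
11) 2603.978ms=48/7b +108.499ms=2/7b
12) 2712.477ms=50/7b +108.499ms=2/7b
13) 2820.976ms=52/7b +108.499ms=2/7b
14) 2929.476ms=54/7b +108.499ms=2/7b
Σ=8b of 8 (158bpm 2/4) — PASS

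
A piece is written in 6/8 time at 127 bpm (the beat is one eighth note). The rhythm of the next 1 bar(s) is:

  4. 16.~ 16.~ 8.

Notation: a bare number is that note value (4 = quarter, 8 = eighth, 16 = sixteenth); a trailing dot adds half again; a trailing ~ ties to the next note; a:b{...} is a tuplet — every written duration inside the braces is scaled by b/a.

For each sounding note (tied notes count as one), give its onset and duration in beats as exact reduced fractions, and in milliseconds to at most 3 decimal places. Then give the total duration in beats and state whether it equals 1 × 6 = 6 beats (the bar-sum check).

1) 0.0ms=0b +1417.323ms=3b
2) 1417.323ms=3b +1417.323ms=3b
Σ=6b of 6 (127bpm 6/8) — PASS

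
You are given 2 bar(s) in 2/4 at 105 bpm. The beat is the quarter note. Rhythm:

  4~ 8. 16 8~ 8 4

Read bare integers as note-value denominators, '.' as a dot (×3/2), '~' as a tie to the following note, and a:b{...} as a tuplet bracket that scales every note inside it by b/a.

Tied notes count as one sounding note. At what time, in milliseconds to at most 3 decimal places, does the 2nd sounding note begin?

1. 0.0ms @ 0 + 1000.0ms (7/4)
2. 1000.0ms @ 7/4 + 142.857ms (1/4)
3. 1142.857ms @ 2 + 571.429ms (1)
4. 1714.286ms @ 3 + 571.429ms (1)

note 2 onset = 7/4b = 1000.0ms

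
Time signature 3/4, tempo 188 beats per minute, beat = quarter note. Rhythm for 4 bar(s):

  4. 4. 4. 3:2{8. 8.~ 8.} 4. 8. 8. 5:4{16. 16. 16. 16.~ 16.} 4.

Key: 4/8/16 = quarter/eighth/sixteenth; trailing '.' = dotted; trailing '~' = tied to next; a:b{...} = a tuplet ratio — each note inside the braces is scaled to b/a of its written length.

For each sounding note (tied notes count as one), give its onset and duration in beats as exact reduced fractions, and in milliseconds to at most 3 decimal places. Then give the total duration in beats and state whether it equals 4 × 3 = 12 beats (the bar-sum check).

1) 0.0ms=0b +478.723ms=3/2b
2) 478.723ms=3/2b +478.723ms=3/2b
3) 957.447ms=3b +478.723ms=3/2b
4) 1436.17ms=9/2b +159.574ms=1/2b
5) 1595.745ms=5b +319.149ms=1b
6) 1914.894ms=6b +478.723ms=3/2b
7) 2393.617ms=15/2b +239.362ms=3/4b
8) 2632.979ms=33/4b +239.362ms=3/4b
9) 2872.34ms=9b +95.745ms=3/10b
10) 2968.085ms=93/10b +95.745ms=3/10b
11) 3063.83ms=48/5b +95.745ms=3/10b
12) 3159.574ms=99/10b +191.489ms=3/5b
13) 3351.064ms=21/2b +478.723ms=3/2b
Σ=12b of 12 (188bpm 3/4) — PASS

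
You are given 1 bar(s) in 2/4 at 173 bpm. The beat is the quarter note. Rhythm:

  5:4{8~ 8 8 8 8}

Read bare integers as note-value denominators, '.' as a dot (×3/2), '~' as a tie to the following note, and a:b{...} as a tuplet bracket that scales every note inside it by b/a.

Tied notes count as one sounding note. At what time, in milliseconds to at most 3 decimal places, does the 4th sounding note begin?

note 4 onset = 8/5b = 554.913ms

1. 0.0ms @ 0 + 277.457ms (4/5)
2. 277.457ms @ 4/5 + 138.728ms (2/5)
3. 416.185ms @ 6/5 + 138.728ms (2/5)
4. 554.913ms @ 8/5 + 138.728ms (2/5)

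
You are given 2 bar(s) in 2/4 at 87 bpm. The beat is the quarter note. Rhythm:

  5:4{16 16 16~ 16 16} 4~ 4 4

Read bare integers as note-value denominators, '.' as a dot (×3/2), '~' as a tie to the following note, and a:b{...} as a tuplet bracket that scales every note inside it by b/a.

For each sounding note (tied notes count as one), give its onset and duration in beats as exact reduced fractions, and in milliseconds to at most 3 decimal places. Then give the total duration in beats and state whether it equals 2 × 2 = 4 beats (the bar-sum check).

1) 0.0ms=0b +137.931ms=1/5b
2) 137.931ms=1/5b +137.931ms=1/5b
3) 275.862ms=2/5b +275.862ms=2/5b
4) 551.724ms=4/5b +137.931ms=1/5b
5) 689.655ms=1b +1379.31ms=2b
6) 2068.966ms=3b +689.655ms=1b
Σ=4b of 4 (87bpm 2/4) — PASS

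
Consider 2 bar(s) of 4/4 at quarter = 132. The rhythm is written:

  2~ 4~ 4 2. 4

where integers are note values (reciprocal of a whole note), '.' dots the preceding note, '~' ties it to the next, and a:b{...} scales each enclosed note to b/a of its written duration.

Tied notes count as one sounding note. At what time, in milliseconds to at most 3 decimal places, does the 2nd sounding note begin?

note 2 onset = 4b = 1818.182ms

1. 0.0ms @ 0 + 1818.182ms (4)
2. 1818.182ms @ 4 + 1363.636ms (3)
3. 3181.818ms @ 7 + 454.545ms (1)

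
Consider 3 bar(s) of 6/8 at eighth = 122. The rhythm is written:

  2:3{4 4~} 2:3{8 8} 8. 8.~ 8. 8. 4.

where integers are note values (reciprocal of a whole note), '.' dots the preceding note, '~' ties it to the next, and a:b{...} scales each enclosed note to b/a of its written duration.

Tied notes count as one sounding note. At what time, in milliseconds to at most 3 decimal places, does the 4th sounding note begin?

note 4 onset = 9b = 4426.23ms

1. 0.0ms @ 0 + 1475.41ms (3)
2. 1475.41ms @ 3 + 2213.115ms (9/2)
3. 3688.525ms @ 15/2 + 737.705ms (3/2)
4. 4426.23ms @ 9 + 737.705ms (3/2)
5. 5163.934ms @ 21/2 + 1475.41ms (3)
6. 6639.344ms @ 27/2 + 737.705ms (3/2)
7. 7377.049ms @ 15 + 1475.41ms (3)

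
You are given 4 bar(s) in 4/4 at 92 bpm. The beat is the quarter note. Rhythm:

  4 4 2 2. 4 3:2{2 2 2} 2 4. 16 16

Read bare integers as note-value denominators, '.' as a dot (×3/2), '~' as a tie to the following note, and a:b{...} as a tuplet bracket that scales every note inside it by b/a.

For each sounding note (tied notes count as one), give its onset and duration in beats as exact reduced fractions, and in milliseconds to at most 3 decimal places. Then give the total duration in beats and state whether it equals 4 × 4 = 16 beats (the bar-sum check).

1) 0.0ms=0b +652.174ms=1b
2) 652.174ms=1b +652.174ms=1b
3) 1304.348ms=2b +1304.348ms=2b
4) 2608.696ms=4b +1956.522ms=3b
5) 4565.217ms=7b +652.174ms=1b
6) 5217.391ms=8b +869.565ms=4/3b
7) 6086.957ms=28/3b +869.565ms=4/3b
8) 6956.522ms=32/3b +869.565ms=4/3b
9) 7826.087ms=12b +1304.348ms=2b
10) 9130.435ms=14b +978.261ms=3/2b
11) 10108.696ms=31/2b +163.043ms=1/4b
12) 10271.739ms=63/4b +163.043ms=1/4b
Σ=16b of 16 (92bpm 4/4) — PASS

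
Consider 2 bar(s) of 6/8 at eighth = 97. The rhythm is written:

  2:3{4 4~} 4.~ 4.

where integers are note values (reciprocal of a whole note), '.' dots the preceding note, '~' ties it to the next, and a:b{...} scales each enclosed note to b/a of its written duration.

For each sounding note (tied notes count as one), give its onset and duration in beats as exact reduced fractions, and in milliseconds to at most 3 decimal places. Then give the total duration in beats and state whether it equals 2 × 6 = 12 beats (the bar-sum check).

1) 0.0ms=0b +1855.67ms=3b
2) 1855.67ms=3b +5567.01ms=9b
Σ=12b of 12 (97bpm 6/8) — PASS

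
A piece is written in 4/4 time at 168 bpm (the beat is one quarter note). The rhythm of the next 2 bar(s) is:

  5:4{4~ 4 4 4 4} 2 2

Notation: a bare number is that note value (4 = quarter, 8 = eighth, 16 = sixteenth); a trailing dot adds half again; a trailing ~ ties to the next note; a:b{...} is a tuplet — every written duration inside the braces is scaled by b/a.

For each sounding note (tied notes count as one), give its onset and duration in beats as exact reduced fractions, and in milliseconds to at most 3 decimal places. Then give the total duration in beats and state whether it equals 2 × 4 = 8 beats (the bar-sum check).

1) 0.0ms=0b +571.429ms=8/5b
2) 571.429ms=8/5b +285.714ms=4/5b
3) 857.143ms=12/5b +285.714ms=4/5b
4) 1142.857ms=16/5b +285.714ms=4/5b
5) 1428.571ms=4b +714.286ms=2b
6) 2142.857ms=6b +714.286ms=2b
Σ=8b of 8 (168bpm 4/4) — PASS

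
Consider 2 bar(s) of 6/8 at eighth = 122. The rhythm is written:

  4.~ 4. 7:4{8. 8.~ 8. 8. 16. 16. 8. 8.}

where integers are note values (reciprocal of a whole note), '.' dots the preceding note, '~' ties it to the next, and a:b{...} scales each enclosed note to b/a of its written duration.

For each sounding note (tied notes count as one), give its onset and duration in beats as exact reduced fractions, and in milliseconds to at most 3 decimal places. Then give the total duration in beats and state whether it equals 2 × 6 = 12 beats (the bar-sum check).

1) 0.0ms=0b +2950.82ms=6b
2) 2950.82ms=6b +421.546ms=6/7b
3) 3372.365ms=48/7b +843.091ms=12/7b
4) 4215.457ms=60/7b +421.546ms=6/7b
5) 4637.002ms=66/7b +210.773ms=3/7b
6) 4847.775ms=69/7b +210.773ms=3/7b
7) 5058.548ms=72/7b +421.546ms=6/7b
8) 5480.094ms=78/7b +421.546ms=6/7b
Σ=12b of 12 (122bpm 6/8) — PASS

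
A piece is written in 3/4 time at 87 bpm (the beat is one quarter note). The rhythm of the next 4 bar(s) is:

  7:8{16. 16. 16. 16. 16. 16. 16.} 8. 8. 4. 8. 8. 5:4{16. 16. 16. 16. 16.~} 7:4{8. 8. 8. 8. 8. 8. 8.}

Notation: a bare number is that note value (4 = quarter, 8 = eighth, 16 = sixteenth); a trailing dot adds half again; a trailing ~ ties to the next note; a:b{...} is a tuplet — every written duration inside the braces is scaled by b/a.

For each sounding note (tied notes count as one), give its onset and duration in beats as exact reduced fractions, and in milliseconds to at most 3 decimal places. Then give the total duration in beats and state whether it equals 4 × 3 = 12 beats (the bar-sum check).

1) 0.0ms=0b +295.567ms=3/7b
2) 295.567ms=3/7b +295.567ms=3/7b
3) 591.133ms=6/7b +295.567ms=3/7b
4) 886.7ms=9/7b +295.567ms=3/7b
5) 1182.266ms=12/7b +295.567ms=3/7b
6) 1477.833ms=15/7b +295.567ms=3/7b
7) 1773.399ms=18/7b +295.567ms=3/7b
8) 2068.966ms=3b +517.241ms=3/4b
9) 2586.207ms=15/4b +517.241ms=3/4b
10) 3103.448ms=9/2b +1034.483ms=3/2b
11) 4137.931ms=6b +517.241ms=3/4b
12) 4655.172ms=27/4b +517.241ms=3/4b
13) 5172.414ms=15/2b +206.897ms=3/10b
14) 5379.31ms=39/5b +206.897ms=3/10b
15) 5586.207ms=81/10b +206.897ms=3/10b
16) 5793.103ms=42/5b +206.897ms=3/10b
17) 6000.0ms=87/10b +502.463ms=51/70b
18) 6502.463ms=66/7b +295.567ms=3/7b
19) 6798.03ms=69/7b +295.567ms=3/7b
20) 7093.596ms=72/7b +295.567ms=3/7b
21) 7389.163ms=75/7b +295.567ms=3/7b
22) 7684.729ms=78/7b +295.567ms=3/7b
23) 7980.296ms=81/7b +295.567ms=3/7b
Σ=12b of 12 (87bpm 3/4) — PASS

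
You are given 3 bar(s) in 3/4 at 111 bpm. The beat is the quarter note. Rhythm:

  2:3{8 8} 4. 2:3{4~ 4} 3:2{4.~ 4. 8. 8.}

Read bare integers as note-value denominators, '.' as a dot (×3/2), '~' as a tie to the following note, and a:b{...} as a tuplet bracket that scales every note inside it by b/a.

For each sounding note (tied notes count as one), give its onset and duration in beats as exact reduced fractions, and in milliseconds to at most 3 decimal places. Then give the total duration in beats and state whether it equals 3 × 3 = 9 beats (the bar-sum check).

1) 0.0ms=0b +405.405ms=3/4b
2) 405.405ms=3/4b +405.405ms=3/4b
3) 810.811ms=3/2b +810.811ms=3/2b
4) 1621.622ms=3b +1621.622ms=3b
5) 3243.243ms=6b +1081.081ms=2b
6) 4324.324ms=8b +270.27ms=1/2b
7) 4594.595ms=17/2b +270.27ms=1/2b
Σ=9b of 9 (111bpm 3/4) — PASS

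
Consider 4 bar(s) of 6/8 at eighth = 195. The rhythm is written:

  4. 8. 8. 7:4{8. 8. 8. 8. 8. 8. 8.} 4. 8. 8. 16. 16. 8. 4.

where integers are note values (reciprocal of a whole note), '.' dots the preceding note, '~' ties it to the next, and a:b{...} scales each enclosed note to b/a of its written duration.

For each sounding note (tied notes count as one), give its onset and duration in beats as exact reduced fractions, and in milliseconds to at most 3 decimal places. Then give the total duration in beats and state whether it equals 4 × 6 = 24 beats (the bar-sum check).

1) 0.0ms=0b +923.077ms=3b
2) 923.077ms=3b +461.538ms=3/2b
3) 1384.615ms=9/2b +461.538ms=3/2b
4) 1846.154ms=6b +263.736ms=6/7b
5) 2109.89ms=48/7b +263.736ms=6/7b
6) 2373.626ms=54/7b +263.736ms=6/7b
7) 2637.363ms=60/7b +263.736ms=6/7b
8) 2901.099ms=66/7b +263.736ms=6/7b
9) 3164.835ms=72/7b +263.736ms=6/7b
10) 3428.571ms=78/7b +263.736ms=6/7b
11) 3692.308ms=12b +923.077ms=3b
12) 4615.385ms=15b +461.538ms=3/2b
13) 5076.923ms=33/2b +461.538ms=3/2b
14) 5538.462ms=18b +230.769ms=3/4b
15) 5769.231ms=75/4b +230.769ms=3/4b
16) 6000.0ms=39/2b +461.538ms=3/2b
17) 6461.538ms=21b +923.077ms=3b
Σ=24b of 24 (195bpm 6/8) — PASS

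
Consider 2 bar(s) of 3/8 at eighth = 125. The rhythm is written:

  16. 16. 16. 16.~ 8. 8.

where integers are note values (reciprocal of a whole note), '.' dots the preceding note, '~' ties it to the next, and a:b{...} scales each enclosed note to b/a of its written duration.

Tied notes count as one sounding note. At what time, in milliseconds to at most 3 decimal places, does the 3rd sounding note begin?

note 3 onset = 3/2b = 720.0ms

1. 0.0ms @ 0 + 360.0ms (3/4)
2. 360.0ms @ 3/4 + 360.0ms (3/4)
3. 720.0ms @ 3/2 + 360.0ms (3/4)
4. 1080.0ms @ 9/4 + 1080.0ms (9/4)
5. 2160.0ms @ 9/2 + 720.0ms (3/2)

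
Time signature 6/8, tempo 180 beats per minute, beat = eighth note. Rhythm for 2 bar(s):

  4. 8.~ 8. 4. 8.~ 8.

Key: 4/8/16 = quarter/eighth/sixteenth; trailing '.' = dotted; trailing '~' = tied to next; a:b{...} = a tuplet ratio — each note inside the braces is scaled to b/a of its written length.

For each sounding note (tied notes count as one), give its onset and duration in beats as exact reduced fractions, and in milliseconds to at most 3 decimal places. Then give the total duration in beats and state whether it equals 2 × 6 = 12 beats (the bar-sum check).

1) 0.0ms=0b +1000.0ms=3b
2) 1000.0ms=3b +1000.0ms=3b
3) 2000.0ms=6b +1000.0ms=3b
4) 3000.0ms=9b +1000.0ms=3b
Σ=12b of 12 (180bpm 6/8) — PASS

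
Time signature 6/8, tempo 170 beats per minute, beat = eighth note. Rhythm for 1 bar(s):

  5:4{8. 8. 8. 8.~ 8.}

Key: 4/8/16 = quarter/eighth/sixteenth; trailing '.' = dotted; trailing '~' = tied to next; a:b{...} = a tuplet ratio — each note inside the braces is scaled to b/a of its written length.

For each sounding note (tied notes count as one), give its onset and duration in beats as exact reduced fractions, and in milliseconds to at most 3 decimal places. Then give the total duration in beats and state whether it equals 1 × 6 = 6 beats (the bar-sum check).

1) 0.0ms=0b +423.529ms=6/5b
2) 423.529ms=6/5b +423.529ms=6/5b
3) 847.059ms=12/5b +423.529ms=6/5b
4) 1270.588ms=18/5b +847.059ms=12/5b
Σ=6b of 6 (170bpm 6/8) — PASS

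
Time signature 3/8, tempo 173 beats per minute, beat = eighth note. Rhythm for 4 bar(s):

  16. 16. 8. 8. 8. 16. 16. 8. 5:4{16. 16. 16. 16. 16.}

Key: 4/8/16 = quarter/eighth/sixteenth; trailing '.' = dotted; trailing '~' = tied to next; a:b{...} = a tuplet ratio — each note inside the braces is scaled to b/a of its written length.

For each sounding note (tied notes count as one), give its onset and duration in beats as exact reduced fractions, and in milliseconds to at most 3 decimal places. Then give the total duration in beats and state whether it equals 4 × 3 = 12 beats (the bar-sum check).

1) 0.0ms=0b +260.116ms=3/4b
2) 260.116ms=3/4b +260.116ms=3/4b
3) 520.231ms=3/2b +520.231ms=3/2b
4) 1040.462ms=3b +520.231ms=3/2b
5) 1560.694ms=9/2b +520.231ms=3/2b
6) 2080.925ms=6b +260.116ms=3/4b
7) 2341.04ms=27/4b +260.116ms=3/4b
8) 2601.156ms=15/2b +520.231ms=3/2b
9) 3121.387ms=9b +208.092ms=3/5b
10) 3329.48ms=48/5b +208.092ms=3/5b
11) 3537.572ms=51/5b +208.092ms=3/5b
12) 3745.665ms=54/5b +208.092ms=3/5b
13) 3953.757ms=57/5b +208.092ms=3/5b
Σ=12b of 12 (173bpm 3/8) — PASS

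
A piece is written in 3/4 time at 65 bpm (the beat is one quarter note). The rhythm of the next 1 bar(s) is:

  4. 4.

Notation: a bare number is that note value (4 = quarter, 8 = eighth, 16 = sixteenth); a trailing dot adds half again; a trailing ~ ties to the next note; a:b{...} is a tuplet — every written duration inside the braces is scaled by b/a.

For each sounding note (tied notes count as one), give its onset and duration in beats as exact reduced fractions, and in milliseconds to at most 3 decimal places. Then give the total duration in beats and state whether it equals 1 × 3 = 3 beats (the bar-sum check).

1) 0.0ms=0b +1384.615ms=3/2b
2) 1384.615ms=3/2b +1384.615ms=3/2b
Σ=3b of 3 (65bpm 3/4) — PASS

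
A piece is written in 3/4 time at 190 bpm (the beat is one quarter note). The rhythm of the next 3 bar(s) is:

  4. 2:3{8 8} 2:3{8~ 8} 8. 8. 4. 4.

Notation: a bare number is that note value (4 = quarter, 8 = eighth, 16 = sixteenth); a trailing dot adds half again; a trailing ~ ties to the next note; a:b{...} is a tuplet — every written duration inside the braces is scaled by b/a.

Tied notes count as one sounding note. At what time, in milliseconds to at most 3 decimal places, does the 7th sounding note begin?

note 7 onset = 6b = 1894.737ms

1. 0.0ms @ 0 + 473.684ms (3/2)
2. 473.684ms @ 3/2 + 236.842ms (3/4)
3. 710.526ms @ 9/4 + 236.842ms (3/4)
4. 947.368ms @ 3 + 473.684ms (3/2)
5. 1421.053ms @ 9/2 + 236.842ms (3/4)
6. 1657.895ms @ 21/4 + 236.842ms (3/4)
7. 1894.737ms @ 6 + 473.684ms (3/2)
8. 2368.421ms @ 15/2 + 473.684ms (3/2)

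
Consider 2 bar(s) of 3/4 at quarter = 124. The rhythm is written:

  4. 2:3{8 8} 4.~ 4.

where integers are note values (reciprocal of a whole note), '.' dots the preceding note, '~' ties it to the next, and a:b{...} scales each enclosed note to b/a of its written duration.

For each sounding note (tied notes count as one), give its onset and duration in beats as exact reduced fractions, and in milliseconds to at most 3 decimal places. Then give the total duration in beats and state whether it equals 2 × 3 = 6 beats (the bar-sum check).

1) 0.0ms=0b +725.806ms=3/2b
2) 725.806ms=3/2b +362.903ms=3/4b
3) 1088.71ms=9/4b +362.903ms=3/4b
4) 1451.613ms=3b +1451.613ms=3b
Σ=6b of 6 (124bpm 3/4) — PASS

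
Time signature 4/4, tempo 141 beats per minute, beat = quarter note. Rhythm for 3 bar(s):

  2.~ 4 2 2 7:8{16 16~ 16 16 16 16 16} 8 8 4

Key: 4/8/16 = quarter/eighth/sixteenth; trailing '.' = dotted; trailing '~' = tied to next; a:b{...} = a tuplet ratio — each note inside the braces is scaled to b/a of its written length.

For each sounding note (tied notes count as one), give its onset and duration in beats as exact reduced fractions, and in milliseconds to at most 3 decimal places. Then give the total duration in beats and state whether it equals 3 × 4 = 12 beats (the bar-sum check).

1) 0.0ms=0b +1702.128ms=4b
2) 1702.128ms=4b +851.064ms=2b
3) 2553.191ms=6b +851.064ms=2b
4) 3404.255ms=8b +121.581ms=2/7b
5) 3525.836ms=58/7b +243.161ms=4/7b
6) 3768.997ms=62/7b +121.581ms=2/7b
7) 3890.578ms=64/7b +121.581ms=2/7b
8) 4012.158ms=66/7b +121.581ms=2/7b
9) 4133.739ms=68/7b +121.581ms=2/7b
10) 4255.319ms=10b +212.766ms=1/2b
11) 4468.085ms=21/2b +212.766ms=1/2b
12) 4680.851ms=11b +425.532ms=1b
Σ=12b of 12 (141bpm 4/4) — PASS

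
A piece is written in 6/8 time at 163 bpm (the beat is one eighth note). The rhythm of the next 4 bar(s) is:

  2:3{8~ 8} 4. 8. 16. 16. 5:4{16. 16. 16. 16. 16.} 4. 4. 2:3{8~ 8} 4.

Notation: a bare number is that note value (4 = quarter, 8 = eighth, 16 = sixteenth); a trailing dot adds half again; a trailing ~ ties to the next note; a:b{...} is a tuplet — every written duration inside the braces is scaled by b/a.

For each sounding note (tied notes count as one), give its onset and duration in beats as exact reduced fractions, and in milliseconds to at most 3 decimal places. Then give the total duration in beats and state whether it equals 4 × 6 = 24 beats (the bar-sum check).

1) 0.0ms=0b +1104.294ms=3b
2) 1104.294ms=3b +1104.294ms=3b
3) 2208.589ms=6b +552.147ms=3/2b
4) 2760.736ms=15/2b +276.074ms=3/4b
5) 3036.81ms=33/4b +276.074ms=3/4b
6) 3312.883ms=9b +220.859ms=3/5b
7) 3533.742ms=48/5b +220.859ms=3/5b
8) 3754.601ms=51/5b +220.859ms=3/5b
9) 3975.46ms=54/5b +220.859ms=3/5b
10) 4196.319ms=57/5b +220.859ms=3/5b
11) 4417.178ms=12b +1104.294ms=3b
12) 5521.472ms=15b +1104.294ms=3b
13) 6625.767ms=18b +1104.294ms=3b
14) 7730.061ms=21b +1104.294ms=3b
Σ=24b of 24 (163bpm 6/8) — PASS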